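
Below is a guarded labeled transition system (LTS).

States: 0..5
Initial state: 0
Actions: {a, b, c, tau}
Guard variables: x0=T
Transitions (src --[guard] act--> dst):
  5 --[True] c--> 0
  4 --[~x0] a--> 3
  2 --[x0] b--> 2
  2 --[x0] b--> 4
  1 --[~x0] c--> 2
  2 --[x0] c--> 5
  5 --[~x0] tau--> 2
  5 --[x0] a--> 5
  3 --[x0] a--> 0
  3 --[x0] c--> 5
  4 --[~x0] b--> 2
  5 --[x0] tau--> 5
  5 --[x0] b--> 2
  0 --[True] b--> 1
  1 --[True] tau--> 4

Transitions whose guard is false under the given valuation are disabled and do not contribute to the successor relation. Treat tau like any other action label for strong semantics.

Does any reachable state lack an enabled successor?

Reach set: {0,1,4}
  0: b→1  [deg 1]
  1: tau→4  [deg 1]
  4: ∅  [STUCK]
trace reaching 4: b·tau

Answer: DEADLOCK at state 4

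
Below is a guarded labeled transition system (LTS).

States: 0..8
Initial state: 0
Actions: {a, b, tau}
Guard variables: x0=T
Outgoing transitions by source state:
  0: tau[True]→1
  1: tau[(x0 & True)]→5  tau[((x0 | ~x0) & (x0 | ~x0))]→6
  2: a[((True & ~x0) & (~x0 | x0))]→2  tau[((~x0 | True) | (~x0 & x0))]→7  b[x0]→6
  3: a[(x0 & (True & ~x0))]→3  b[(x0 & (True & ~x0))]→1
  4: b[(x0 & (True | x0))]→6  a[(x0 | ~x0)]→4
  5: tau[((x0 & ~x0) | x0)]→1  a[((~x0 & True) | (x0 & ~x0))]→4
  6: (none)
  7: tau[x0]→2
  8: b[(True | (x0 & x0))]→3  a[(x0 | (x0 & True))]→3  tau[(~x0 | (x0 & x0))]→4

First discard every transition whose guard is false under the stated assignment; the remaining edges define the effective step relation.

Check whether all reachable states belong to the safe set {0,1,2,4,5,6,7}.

Allowed set {0,1,2,4,5,6,7}
Reach set: {0,1,5,6}
  0: safe
  1: safe
  5: safe
  6: safe

Answer: INVARIANT HOLDS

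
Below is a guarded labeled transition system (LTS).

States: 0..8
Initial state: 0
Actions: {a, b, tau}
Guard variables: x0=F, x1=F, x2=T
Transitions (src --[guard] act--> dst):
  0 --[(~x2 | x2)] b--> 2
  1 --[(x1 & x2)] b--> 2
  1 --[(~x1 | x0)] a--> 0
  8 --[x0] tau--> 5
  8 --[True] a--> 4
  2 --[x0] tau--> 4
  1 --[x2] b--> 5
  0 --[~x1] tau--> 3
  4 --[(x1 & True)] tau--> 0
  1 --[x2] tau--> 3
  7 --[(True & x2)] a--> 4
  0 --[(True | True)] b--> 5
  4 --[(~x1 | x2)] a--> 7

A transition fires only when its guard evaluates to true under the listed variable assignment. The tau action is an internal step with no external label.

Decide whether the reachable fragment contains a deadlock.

Answer: DEADLOCK at state 2

Working:
Reach set: {0,2,3,5}
  0: b→2  b→5  tau→3  [3 exit(s)]
  2: ∅  [no exit]
  3: ∅  [no exit]
  5: ∅  [no exit]
witness 2: b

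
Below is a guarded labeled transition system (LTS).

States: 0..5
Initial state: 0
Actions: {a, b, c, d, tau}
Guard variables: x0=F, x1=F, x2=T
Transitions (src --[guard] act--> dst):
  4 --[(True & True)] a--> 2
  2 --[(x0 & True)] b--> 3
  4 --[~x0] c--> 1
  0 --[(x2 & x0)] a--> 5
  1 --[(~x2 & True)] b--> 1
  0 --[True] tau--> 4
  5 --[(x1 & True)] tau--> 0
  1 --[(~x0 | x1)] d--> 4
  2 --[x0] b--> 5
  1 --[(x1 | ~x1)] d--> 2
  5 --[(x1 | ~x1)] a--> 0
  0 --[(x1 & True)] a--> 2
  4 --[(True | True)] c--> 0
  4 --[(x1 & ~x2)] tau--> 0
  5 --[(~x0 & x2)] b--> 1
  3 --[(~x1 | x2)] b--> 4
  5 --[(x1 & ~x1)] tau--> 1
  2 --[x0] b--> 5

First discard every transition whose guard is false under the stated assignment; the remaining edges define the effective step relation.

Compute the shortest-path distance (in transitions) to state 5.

Answer: UNREACHABLE

Working:
BFS to 5:
  L0 = {0}
  L1 = {4}
  L2 = {1,2}
5 never appears.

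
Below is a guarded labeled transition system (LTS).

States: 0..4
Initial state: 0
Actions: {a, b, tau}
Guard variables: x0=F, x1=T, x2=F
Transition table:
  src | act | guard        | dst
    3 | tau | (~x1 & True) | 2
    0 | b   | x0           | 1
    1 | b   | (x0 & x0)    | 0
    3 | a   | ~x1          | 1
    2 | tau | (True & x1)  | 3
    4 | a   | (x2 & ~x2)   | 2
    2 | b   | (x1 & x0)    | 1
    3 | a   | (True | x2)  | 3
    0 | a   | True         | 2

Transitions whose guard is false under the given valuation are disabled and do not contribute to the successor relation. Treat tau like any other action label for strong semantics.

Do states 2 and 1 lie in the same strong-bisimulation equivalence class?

Bisimulation quotient by refinement:
  P[0] = {{0,1,2,3,4}}
  P[1] = {{0,3},{1,4},{2}}
  P[2] = {{0},{1,4},{2},{3}}
stable after 3 split(s): 4 block(s)
class of 2: {2}; class of 1: {1,4}

Answer: NOT BISIMILAR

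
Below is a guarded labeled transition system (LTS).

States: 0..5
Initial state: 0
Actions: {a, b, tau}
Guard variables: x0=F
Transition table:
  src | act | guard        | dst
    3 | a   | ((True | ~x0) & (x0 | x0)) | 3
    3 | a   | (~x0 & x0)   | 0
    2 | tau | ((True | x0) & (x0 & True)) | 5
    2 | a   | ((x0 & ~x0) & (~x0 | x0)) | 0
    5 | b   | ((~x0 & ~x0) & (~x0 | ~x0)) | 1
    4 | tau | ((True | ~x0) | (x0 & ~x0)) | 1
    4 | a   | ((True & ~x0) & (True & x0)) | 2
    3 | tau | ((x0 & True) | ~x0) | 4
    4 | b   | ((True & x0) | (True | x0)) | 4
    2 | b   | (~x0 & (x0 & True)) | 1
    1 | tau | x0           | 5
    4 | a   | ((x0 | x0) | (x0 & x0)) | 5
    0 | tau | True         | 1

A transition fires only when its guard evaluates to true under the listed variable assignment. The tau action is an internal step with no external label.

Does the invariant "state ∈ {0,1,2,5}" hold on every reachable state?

Answer: INVARIANT HOLDS

Analysis:
Safe = {0,1,2,5}
R = {0,1}
  0: ✓
  1: ✓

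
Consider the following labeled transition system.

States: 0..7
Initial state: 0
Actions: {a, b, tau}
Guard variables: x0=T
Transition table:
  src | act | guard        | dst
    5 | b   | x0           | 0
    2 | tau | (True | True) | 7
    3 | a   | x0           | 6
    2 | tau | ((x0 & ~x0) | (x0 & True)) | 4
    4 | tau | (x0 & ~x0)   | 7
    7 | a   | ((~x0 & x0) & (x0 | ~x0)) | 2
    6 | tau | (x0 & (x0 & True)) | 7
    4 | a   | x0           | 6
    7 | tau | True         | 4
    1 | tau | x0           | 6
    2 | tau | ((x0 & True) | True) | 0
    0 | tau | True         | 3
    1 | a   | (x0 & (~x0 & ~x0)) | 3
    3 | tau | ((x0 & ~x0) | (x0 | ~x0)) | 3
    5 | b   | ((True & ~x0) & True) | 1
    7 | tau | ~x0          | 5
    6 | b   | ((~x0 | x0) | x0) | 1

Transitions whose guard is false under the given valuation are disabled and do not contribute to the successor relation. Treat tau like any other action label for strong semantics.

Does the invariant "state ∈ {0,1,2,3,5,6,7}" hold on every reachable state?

Answer: INVARIANT VIOLATED at state 4

Trace:
Allowed set {0,1,2,3,5,6,7}
Reach set: {0,1,3,4,6,7}
  0: ok
  1: ok
  3: ok
  4: outside
  6: ok
  7: ok
counterexample path to 4: tau·a·tau·tau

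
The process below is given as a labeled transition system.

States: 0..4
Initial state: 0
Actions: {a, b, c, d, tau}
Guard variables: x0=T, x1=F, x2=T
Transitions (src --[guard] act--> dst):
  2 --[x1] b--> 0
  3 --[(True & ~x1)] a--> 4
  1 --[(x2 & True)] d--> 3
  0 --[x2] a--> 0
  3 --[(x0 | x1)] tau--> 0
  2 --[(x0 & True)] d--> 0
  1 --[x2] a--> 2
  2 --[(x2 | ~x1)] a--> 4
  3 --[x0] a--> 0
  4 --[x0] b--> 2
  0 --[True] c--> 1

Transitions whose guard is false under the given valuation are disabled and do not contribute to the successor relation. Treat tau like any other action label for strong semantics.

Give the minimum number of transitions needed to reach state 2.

Answer: 2

Trace:
Breadth-first toward 2:
  Layer 0: {0}
  Layer 1: {1}
  Layer 2: {2,3}
depth(2)=2, e.g. c·a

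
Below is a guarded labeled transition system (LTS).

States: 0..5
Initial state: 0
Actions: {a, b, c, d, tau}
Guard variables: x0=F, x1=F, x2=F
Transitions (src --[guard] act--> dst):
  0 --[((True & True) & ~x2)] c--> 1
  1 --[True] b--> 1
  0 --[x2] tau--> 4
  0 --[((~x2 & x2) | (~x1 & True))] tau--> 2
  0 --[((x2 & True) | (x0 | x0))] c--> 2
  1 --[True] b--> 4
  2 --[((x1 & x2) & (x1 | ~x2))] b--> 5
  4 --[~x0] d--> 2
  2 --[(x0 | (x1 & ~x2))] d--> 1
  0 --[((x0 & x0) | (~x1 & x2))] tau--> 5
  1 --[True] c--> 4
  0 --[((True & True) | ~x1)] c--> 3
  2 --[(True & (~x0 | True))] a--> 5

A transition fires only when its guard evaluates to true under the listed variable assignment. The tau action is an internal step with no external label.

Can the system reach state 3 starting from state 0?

After dropping false guards: 8 live edges.
Layer 0: {0}
Layer 1: {1,2,3}  now seen {0,1,2,3}
Layer 2: {4,5}  now seen {0,1,2,3,4,5}
R = {0,1,2,3,4,5}
trace reaching 3: c

Answer: REACHABLE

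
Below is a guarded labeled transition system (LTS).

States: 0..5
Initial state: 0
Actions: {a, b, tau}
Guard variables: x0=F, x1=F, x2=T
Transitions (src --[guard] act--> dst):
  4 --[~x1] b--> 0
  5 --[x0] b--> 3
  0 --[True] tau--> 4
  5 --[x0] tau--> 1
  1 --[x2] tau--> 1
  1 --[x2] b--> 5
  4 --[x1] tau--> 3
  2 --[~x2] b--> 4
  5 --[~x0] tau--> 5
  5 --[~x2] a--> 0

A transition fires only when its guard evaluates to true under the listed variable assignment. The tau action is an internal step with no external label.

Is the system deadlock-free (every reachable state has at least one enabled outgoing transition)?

Answer: DEADLOCK-FREE

Analysis:
Reach set: {0,4}
  0: tau→4  [1 exit(s)]
  4: b→0  [1 exit(s)]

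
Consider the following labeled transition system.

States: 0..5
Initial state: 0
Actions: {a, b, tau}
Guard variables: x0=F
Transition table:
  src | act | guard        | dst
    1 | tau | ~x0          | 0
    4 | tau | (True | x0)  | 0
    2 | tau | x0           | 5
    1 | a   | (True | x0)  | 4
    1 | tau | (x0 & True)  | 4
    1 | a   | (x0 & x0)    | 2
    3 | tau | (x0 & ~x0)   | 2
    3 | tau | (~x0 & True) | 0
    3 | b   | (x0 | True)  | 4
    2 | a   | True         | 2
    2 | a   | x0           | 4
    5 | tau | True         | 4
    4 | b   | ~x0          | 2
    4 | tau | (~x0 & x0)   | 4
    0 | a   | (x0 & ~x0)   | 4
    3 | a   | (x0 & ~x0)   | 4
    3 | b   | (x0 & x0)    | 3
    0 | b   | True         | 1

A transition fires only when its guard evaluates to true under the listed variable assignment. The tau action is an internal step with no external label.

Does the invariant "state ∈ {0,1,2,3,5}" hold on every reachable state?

Safe = {0,1,2,3,5}
Reach set: {0,1,2,4}
  0: safe
  1: safe
  2: safe
  4: VIOLATES
reach 4 via b·a — violates

Answer: INVARIANT VIOLATED at state 4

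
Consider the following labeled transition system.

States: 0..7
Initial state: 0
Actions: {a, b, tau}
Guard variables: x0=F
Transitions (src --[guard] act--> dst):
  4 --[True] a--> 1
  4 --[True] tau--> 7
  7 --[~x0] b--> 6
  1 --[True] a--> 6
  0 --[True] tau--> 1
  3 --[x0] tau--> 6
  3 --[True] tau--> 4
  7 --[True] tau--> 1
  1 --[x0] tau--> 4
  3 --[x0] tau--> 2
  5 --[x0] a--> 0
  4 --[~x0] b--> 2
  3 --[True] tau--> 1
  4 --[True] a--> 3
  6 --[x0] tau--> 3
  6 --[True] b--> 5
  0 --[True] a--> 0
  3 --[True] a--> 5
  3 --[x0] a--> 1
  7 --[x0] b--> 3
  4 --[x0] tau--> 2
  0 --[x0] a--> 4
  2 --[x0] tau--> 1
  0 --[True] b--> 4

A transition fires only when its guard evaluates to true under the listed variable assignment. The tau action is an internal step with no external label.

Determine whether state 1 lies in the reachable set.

After dropping false guards: 14 live edges.
L0 = {0}
L1 = {1,4}  total {0,1,4}
L2 = {2,3,6,7}  total {0,1,2,3,4,6,7}
L3 = {5}  total {0,1,2,3,4,5,6,7}
R = {0,1,2,3,4,5,6,7}
witness 1: tau

Answer: REACHABLE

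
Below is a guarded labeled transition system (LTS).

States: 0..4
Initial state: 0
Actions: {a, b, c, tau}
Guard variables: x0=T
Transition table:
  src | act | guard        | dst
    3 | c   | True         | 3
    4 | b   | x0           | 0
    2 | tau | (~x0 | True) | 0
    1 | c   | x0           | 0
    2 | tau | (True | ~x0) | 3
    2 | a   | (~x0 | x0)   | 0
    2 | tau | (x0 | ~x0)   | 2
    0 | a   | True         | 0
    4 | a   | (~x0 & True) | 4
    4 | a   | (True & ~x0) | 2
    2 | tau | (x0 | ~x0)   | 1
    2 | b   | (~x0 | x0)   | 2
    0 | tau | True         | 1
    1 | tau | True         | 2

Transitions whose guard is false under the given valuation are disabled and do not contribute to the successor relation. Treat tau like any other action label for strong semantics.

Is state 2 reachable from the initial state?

Guard filter leaves 12 enabled edge(s).
L0 = {0}
L1 = {1}  cumulative {0,1}
L2 = {2}  cumulative {0,1,2}
L3 = {3}  cumulative {0,1,2,3}
Reach set: {0,1,2,3}
Path to 2: tau·tau

Answer: REACHABLE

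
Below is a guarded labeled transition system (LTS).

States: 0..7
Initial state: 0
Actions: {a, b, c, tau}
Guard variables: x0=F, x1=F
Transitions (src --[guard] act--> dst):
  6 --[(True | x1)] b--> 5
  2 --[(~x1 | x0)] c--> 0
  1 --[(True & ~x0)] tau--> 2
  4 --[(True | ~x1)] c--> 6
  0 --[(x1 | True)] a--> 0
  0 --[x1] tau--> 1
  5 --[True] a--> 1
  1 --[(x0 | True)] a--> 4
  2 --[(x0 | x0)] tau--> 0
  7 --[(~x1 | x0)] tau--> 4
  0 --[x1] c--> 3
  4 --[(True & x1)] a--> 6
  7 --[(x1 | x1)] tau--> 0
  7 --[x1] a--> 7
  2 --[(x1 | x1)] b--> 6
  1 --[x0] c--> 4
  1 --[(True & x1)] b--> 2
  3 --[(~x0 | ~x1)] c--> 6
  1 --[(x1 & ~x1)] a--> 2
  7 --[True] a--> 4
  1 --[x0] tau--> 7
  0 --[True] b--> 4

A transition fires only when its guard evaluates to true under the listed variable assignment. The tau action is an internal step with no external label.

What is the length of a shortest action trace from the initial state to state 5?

Breadth-first toward 5:
  L0 = {0}
  L1 = {4}
  L2 = {6}
  L3 = {5}
5 enters at depth 3; path b·c·b

Answer: 3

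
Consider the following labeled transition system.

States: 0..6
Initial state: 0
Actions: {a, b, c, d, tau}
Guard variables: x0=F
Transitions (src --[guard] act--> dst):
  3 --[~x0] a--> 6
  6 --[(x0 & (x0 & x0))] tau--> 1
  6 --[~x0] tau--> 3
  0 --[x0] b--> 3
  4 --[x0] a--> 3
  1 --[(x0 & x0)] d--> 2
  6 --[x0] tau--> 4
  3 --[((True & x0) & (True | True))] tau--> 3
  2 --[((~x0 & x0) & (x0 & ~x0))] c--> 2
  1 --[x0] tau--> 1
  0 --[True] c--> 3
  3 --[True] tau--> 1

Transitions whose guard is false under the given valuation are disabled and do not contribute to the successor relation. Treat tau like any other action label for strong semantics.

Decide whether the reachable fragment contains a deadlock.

Answer: DEADLOCK at state 1

Working:
Reach set: {0,1,3,6}
  0: c→3  [deg 1]
  1: ∅  [deadlock]
  3: a→6  tau→1  [deg 2]
  6: tau→3  [deg 1]
trace reaching 1: c·tau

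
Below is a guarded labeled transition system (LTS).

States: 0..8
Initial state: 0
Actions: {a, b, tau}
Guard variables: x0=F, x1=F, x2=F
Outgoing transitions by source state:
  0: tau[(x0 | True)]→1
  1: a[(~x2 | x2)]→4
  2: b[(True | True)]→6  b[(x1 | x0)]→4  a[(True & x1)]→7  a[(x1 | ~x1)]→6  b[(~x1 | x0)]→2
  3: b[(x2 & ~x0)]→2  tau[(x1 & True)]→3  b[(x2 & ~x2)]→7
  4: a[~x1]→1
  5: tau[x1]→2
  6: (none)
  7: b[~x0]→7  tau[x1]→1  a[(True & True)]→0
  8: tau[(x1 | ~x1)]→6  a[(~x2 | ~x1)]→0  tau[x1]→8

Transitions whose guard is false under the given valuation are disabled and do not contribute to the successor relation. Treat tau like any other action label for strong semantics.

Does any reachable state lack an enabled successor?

Reach set: {0,1,4}
  0: tau→1  [1 exit(s)]
  1: a→4  [1 exit(s)]
  4: a→1  [1 exit(s)]

Answer: DEADLOCK-FREE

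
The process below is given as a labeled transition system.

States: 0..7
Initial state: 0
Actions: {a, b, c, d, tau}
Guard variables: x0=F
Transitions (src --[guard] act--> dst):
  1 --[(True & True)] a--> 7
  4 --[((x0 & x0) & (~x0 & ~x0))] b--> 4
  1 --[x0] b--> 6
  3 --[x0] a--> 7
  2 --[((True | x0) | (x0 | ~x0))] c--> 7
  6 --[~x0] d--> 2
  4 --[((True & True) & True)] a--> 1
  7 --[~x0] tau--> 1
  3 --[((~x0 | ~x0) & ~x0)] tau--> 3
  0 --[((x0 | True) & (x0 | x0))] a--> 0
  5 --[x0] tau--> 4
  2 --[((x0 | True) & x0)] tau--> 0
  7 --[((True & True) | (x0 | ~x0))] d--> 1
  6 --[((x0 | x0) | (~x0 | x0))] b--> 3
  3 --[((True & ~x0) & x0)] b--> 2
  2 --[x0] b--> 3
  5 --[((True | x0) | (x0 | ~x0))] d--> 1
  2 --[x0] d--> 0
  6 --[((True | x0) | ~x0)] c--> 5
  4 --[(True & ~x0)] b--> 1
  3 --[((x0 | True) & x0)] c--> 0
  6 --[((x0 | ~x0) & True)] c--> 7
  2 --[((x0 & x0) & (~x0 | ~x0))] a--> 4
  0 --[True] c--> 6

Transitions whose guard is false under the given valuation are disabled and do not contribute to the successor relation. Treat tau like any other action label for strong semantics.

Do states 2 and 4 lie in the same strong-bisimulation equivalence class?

Refine partition for ~:
  round 0: {{0,1,2,3,4,5,6,7}}
  round 1: {{0,2},{1},{3},{4},{5},{6},{7}}
  round 2: {{0},{1},{2},{3},{4},{5},{6},{7}}
8 equivalence class(es) (converged in 3)
class of 2: {2}; class of 4: {4}

Answer: NOT BISIMILAR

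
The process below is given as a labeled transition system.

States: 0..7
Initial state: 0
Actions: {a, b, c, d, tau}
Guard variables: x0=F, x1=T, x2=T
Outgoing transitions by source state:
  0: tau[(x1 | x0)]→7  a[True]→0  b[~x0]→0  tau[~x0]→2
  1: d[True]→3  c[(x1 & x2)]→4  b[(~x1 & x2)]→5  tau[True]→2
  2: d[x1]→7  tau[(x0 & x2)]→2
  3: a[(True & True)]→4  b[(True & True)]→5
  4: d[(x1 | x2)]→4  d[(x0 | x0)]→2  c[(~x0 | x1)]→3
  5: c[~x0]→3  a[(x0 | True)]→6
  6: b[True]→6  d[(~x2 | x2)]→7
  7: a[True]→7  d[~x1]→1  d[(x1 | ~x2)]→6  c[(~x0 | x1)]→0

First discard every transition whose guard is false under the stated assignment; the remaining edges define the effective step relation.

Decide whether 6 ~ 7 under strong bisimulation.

Answer: NOT BISIMILAR

Trace:
Refine partition for ~:
  π0 = {{0,1,2,3,4,5,6,7}}
  π1 = {{0},{1},{2},{3},{4},{5},{6},{7}}
Fixed point at round 2; 8 class(es).
class of 6: {6}; class of 7: {7}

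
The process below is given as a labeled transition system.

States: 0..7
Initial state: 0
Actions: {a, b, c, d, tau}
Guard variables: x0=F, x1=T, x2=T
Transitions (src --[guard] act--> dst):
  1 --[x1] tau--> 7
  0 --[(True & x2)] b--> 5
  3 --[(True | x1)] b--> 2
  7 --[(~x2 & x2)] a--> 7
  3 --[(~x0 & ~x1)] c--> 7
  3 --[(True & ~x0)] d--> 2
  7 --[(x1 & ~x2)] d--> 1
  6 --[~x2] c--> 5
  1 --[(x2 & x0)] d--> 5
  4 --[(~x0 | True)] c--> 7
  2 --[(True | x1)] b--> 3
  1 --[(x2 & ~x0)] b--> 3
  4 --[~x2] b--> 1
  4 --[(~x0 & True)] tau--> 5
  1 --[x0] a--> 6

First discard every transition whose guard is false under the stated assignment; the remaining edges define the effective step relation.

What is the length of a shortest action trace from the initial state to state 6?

Layered search for 6:
  Layer 0: {0}
  Layer 1: {5}
6 never appears.

Answer: UNREACHABLE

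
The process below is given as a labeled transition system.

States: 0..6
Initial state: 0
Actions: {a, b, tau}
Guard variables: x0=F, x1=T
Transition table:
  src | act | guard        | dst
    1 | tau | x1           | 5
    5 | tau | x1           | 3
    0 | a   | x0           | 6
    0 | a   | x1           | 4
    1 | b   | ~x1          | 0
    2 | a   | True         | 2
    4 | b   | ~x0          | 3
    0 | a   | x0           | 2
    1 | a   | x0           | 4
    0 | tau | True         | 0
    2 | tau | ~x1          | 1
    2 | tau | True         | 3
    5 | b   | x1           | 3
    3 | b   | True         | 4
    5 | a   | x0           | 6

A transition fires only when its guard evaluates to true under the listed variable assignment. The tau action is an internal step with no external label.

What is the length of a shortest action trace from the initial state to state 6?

Breadth-first toward 6:
  depth 0: {0}
  depth 1: {4}
  depth 2: {3}
6 never appears.

Answer: UNREACHABLE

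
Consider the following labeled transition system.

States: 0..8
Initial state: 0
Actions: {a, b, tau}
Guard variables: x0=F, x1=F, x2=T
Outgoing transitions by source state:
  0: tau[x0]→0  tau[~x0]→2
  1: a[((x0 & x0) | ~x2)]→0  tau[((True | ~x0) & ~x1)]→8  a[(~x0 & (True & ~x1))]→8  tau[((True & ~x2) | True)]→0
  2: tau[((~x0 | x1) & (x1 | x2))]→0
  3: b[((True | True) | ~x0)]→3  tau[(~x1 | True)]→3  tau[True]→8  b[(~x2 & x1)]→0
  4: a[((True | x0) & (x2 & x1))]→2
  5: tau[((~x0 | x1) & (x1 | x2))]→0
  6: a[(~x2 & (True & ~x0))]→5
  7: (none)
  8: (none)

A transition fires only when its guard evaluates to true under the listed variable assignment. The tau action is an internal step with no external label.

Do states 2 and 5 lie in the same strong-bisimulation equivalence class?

Answer: BISIMILAR

Working:
Refine partition for ~:
  π0 = {{0,1,2,3,4,5,6,7,8}}
  π1 = {{0,2,5},{1},{3},{4,6,7,8}}
4 equivalence class(es) (converged in 2)
[2]={0,2,5}  [5]={0,2,5}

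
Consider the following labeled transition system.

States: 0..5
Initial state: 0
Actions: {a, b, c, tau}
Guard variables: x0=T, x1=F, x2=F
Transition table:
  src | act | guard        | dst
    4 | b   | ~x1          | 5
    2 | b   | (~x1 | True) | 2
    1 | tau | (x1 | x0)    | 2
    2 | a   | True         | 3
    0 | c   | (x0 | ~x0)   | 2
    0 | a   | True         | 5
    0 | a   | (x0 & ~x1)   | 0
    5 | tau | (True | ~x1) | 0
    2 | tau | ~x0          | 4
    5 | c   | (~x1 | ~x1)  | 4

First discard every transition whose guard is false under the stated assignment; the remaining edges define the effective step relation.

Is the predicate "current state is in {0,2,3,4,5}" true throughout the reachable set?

Safe = {0,2,3,4,5}
R = {0,2,3,4,5}
  0: safe
  2: safe
  3: safe
  4: safe
  5: safe

Answer: INVARIANT HOLDS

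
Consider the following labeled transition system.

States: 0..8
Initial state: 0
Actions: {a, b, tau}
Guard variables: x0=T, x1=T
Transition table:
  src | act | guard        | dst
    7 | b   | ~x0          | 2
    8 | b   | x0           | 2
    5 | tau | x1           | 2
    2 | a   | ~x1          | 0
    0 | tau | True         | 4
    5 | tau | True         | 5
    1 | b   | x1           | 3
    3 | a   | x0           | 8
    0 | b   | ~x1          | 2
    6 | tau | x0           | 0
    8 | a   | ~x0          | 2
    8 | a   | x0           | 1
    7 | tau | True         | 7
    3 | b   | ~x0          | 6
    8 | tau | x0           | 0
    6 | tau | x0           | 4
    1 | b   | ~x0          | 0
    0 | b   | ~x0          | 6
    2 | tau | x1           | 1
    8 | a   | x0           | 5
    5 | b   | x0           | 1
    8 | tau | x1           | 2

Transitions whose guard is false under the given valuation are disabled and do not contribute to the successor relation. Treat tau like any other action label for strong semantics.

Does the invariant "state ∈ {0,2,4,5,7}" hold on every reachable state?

Answer: INVARIANT HOLDS

Working:
Allowed set {0,2,4,5,7}
Reach set: {0,4}
  0: safe
  4: safe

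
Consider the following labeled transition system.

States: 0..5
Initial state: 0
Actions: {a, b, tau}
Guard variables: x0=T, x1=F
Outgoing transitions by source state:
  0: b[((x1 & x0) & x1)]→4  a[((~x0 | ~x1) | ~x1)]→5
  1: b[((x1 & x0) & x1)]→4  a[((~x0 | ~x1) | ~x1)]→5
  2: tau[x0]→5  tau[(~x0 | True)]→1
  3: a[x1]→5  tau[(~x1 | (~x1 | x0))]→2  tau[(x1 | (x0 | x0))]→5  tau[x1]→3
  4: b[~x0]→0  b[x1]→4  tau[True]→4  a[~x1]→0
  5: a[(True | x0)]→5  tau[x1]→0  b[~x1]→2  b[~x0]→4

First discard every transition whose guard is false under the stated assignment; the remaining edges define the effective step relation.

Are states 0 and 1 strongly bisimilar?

Answer: BISIMILAR

Trace:
Compute ~ classes (split until stable):
  π0 = {{0,1,2,3,4,5}}
  π1 = {{0,1},{2,3},{4},{5}}
  π2 = {{0,1},{2},{3},{4},{5}}
stable after 3 split(s): 5 block(s)
0∈{0,1}, 1∈{0,1}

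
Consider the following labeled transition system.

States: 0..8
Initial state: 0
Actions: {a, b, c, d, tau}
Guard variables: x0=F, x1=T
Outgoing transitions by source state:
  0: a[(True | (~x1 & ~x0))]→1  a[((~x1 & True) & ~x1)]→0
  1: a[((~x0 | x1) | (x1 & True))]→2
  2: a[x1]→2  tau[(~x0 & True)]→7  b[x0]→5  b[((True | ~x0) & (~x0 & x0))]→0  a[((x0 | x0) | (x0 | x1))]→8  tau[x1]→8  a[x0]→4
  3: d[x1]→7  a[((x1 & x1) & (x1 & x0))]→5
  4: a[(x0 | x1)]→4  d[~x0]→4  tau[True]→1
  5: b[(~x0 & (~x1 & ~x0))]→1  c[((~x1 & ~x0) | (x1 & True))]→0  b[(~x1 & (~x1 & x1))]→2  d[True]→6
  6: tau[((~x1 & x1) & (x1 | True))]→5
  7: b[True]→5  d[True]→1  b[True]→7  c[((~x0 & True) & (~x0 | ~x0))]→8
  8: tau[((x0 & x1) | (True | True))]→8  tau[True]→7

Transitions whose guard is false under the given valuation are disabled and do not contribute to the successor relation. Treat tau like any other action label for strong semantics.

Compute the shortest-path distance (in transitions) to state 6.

Layered search for 6:
  depth 0: {0}
  depth 1: {1}
  depth 2: {2}
  depth 3: {7,8}
  depth 4: {5}
  depth 5: {6}
first hit 6 at d=5 via a·a·tau·b·d

Answer: 5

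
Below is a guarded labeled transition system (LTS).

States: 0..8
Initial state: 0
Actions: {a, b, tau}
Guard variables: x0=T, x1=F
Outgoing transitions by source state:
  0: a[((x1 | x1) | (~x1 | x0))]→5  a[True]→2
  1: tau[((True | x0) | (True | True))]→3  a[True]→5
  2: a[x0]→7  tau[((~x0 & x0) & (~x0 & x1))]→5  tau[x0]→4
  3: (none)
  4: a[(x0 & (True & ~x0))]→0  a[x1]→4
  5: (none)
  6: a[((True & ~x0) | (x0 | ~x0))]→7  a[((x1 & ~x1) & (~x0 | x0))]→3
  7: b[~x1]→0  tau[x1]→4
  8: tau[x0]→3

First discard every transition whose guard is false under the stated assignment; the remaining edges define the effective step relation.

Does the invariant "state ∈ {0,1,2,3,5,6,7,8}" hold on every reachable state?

Answer: INVARIANT VIOLATED at state 4

Working:
Inv-set: {0,1,2,3,5,6,7,8}
Reach set: {0,2,4,5,7}
  0: safe
  2: safe
  4: ✗ unsafe
  5: safe
  7: safe
counterexample path to 4: a·tau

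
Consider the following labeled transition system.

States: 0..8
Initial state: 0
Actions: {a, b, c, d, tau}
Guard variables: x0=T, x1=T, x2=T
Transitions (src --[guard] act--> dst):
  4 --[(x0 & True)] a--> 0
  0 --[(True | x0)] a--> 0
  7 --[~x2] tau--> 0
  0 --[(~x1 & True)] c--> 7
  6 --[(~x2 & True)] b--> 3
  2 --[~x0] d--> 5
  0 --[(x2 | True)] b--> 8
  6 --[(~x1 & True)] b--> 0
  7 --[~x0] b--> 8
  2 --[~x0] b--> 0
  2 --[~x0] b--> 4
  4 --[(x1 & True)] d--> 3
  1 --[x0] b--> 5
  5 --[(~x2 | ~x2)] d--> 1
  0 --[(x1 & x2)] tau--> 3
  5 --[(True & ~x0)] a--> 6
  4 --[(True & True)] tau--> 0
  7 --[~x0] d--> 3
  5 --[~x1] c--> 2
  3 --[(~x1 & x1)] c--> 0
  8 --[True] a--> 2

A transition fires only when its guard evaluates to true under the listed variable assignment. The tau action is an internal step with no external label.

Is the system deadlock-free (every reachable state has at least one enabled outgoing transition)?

R = {0,2,3,8}
  0: a→0  b→8  tau→3  [3 out]
  2: ∅  [STUCK]
  3: ∅  [STUCK]
  8: a→2  [1 out]
trace reaching 2: b·a

Answer: DEADLOCK at state 2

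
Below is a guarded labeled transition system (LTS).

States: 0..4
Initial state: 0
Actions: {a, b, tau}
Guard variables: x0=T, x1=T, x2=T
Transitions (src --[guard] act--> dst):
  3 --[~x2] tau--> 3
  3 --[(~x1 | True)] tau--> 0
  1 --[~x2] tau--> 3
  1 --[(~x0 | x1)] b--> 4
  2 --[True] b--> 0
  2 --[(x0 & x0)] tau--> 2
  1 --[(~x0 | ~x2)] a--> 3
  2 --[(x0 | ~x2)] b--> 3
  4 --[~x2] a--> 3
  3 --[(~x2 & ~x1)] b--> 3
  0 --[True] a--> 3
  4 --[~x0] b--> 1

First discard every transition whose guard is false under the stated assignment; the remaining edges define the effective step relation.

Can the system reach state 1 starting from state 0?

Answer: UNREACHABLE

Working:
Guard filter leaves 6 enabled edge(s).
L0 = {0}
L1 = {3}  now seen {0,3}
R = {0,3}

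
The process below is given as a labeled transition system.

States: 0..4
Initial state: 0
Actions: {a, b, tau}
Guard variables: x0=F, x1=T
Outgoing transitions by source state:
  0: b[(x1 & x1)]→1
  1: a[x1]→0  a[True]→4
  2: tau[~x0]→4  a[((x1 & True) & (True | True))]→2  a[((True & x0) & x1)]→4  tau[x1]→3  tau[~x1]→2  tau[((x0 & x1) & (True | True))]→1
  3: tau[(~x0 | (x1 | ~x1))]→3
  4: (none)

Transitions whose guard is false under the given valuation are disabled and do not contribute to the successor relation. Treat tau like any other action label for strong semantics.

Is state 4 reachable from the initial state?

Answer: REACHABLE

Working:
7 transition(s) survive guard evaluation.
L0 = {0}
L1 = {1}  total {0,1}
L2 = {4}  total {0,1,4}
Reach set: {0,1,4}
witness 4: b·a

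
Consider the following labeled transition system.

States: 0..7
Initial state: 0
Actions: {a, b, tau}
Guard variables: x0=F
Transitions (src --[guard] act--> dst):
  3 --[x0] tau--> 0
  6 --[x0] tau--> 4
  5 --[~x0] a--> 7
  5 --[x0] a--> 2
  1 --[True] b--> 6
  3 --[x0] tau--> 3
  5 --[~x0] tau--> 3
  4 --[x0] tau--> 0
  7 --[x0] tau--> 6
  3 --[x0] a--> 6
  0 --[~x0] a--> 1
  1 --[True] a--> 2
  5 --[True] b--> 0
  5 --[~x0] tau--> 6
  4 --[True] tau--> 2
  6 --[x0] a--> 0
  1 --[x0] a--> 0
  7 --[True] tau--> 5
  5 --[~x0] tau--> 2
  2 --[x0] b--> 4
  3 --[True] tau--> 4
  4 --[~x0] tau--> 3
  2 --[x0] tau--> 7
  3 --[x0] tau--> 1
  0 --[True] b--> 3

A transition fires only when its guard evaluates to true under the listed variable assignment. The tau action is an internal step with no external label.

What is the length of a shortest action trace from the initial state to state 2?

Breadth-first toward 2:
  depth 0: {0}
  depth 1: {1,3}
  depth 2: {2,4,6}
depth(2)=2, e.g. a·a

Answer: 2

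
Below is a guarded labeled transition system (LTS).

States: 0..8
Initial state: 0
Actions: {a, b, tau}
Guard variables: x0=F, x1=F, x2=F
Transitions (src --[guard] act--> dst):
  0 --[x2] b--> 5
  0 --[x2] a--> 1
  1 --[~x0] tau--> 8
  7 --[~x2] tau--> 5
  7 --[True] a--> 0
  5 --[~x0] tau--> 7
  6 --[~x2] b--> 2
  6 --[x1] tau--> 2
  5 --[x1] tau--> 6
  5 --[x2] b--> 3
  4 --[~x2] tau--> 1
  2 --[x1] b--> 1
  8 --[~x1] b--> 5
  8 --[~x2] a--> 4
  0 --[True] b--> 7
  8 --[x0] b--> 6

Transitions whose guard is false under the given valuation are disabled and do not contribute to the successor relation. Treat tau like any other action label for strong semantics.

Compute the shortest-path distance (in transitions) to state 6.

Layered search for 6:
  Layer 0: {0}
  Layer 1: {7}
  Layer 2: {5}
6 never appears.

Answer: UNREACHABLE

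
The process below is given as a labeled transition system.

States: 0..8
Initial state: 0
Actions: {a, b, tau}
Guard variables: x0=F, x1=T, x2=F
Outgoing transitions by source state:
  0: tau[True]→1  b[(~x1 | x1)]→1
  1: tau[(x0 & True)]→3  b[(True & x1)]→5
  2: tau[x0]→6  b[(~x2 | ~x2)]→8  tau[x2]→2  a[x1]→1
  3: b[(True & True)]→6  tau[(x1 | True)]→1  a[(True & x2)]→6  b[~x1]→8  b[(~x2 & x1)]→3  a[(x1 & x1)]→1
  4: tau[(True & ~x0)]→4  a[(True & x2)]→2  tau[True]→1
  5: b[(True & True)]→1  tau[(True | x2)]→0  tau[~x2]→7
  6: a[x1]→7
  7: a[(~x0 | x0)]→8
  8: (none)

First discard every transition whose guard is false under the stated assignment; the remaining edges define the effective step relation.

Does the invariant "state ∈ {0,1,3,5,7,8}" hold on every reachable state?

Answer: INVARIANT HOLDS

Analysis:
Inv-set: {0,1,3,5,7,8}
Reachable = {0,1,5,7,8}
  0: ok
  1: ok
  5: ok
  7: ok
  8: ok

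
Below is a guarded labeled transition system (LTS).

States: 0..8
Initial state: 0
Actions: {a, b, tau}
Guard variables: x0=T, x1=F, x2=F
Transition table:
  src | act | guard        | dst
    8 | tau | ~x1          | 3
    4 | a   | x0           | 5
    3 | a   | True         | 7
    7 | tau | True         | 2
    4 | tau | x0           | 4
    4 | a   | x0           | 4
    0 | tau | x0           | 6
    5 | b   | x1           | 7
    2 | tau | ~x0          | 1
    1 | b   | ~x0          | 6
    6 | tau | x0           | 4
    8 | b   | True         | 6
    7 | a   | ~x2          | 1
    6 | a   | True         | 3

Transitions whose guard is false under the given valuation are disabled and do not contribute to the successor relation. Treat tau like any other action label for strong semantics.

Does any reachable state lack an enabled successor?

Reach set: {0,1,2,3,4,5,6,7}
  0: tau→6  [1 exit(s)]
  1: ∅  [STUCK]
  2: ∅  [STUCK]
  3: a→7  [1 exit(s)]
  4: a→4  a→5  tau→4  [3 exit(s)]
  5: ∅  [STUCK]
  6: a→3  tau→4  [2 exit(s)]
  7: a→1  tau→2  [2 exit(s)]
witness 1: tau·a·a·a

Answer: DEADLOCK at state 1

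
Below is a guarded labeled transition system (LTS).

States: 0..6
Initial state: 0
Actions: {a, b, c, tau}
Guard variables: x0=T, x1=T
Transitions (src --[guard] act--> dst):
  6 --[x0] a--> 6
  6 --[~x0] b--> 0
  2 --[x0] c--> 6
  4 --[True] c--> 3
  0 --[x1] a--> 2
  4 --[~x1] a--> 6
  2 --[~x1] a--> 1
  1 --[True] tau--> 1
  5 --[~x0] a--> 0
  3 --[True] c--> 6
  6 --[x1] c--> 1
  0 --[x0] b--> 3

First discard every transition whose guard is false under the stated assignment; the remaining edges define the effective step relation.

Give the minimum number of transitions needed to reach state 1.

Layered search for 1:
  L0 = {0}
  L1 = {2,3}
  L2 = {6}
  L3 = {1}
depth(1)=3, e.g. a·c·c

Answer: 3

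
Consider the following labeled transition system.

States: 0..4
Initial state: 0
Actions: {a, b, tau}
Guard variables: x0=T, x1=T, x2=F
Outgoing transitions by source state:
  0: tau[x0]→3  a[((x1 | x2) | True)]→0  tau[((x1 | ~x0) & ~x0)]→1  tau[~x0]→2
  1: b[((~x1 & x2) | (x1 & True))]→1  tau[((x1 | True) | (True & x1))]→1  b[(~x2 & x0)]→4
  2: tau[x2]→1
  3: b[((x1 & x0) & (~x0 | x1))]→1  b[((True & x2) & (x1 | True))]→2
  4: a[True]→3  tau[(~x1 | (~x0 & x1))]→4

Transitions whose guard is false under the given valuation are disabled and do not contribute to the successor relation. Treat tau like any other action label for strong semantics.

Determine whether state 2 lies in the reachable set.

Answer: UNREACHABLE

Analysis:
Guard filter leaves 7 enabled edge(s).
depth 0: {0}
depth 1: {3}  cumulative {0,3}
depth 2: {1}  cumulative {0,1,3}
depth 3: {4}  cumulative {0,1,3,4}
R = {0,1,3,4}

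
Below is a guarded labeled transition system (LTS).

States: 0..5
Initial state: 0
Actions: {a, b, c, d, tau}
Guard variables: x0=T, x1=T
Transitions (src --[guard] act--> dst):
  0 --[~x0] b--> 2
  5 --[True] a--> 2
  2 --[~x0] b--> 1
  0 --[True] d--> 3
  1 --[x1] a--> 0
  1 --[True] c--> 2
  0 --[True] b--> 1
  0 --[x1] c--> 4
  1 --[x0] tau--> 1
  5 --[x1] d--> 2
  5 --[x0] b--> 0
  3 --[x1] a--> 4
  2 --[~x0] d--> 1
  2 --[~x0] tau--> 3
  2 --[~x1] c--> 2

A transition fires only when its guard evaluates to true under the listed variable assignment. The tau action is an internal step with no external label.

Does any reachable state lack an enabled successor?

Reach set: {0,1,2,3,4}
  0: b→1  c→4  d→3  [deg 3]
  1: a→0  c→2  tau→1  [deg 3]
  2: ∅  [deadlock]
  3: a→4  [deg 1]
  4: ∅  [deadlock]
witness 2: b·c

Answer: DEADLOCK at state 2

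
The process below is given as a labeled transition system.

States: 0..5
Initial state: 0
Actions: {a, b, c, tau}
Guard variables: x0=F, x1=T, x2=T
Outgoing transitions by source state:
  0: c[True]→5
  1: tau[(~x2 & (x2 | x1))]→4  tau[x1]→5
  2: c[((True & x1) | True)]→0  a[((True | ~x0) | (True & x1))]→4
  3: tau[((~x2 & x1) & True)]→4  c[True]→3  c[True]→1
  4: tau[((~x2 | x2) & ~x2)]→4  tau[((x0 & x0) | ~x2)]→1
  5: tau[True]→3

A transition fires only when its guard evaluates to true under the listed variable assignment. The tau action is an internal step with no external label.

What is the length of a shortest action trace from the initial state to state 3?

Answer: 2

Analysis:
Breadth-first toward 3:
  depth 0: {0}
  depth 1: {5}
  depth 2: {3}
first hit 3 at d=2 via c·tau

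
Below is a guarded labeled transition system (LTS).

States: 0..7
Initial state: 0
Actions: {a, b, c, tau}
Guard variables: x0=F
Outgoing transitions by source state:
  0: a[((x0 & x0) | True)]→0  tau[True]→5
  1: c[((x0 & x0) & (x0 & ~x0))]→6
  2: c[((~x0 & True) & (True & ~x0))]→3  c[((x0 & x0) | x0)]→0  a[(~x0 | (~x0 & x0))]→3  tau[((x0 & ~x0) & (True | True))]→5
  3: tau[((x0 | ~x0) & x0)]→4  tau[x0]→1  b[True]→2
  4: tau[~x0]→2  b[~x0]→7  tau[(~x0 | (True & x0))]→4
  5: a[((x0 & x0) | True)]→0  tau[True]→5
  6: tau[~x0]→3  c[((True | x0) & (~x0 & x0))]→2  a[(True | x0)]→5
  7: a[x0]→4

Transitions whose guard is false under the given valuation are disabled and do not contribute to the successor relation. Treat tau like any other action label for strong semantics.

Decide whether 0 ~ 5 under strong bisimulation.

Answer: BISIMILAR

Analysis:
Refine partition for ~:
  round 0: {{0,1,2,3,4,5,6,7}}
  round 1: {{0,5,6},{1,7},{2},{3},{4}}
  round 2: {{0,5},{1,7},{2},{3},{4},{6}}
6 equivalence class(es) (converged in 3)
class of 0: {0,5}; class of 5: {0,5}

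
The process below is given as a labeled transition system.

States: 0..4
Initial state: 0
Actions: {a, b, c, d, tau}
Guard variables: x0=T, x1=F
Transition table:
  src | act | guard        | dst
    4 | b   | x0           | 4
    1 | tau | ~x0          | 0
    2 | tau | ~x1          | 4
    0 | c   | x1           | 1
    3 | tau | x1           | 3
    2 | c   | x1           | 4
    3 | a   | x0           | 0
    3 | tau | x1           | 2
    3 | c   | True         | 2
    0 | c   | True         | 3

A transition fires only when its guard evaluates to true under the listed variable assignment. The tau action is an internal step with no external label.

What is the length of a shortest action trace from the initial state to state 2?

Answer: 2

Analysis:
BFS to 2:
  Layer 0: {0}
  Layer 1: {3}
  Layer 2: {2}
first hit 2 at d=2 via c·c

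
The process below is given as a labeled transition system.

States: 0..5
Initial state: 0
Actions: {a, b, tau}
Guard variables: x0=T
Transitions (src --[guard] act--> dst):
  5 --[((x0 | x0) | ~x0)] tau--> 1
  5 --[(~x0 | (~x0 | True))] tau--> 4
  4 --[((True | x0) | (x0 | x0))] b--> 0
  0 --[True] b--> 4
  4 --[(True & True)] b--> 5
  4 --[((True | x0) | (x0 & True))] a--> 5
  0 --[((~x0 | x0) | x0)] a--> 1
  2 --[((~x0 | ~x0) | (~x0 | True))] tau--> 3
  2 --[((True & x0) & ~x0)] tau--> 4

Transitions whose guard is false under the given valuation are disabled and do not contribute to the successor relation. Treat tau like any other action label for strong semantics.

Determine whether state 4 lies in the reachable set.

8 transition(s) survive guard evaluation.
Layer 0: {0}
Layer 1: {1,4}  cumulative {0,1,4}
Layer 2: {5}  cumulative {0,1,4,5}
Reachable = {0,1,4,5}
witness 4: b

Answer: REACHABLE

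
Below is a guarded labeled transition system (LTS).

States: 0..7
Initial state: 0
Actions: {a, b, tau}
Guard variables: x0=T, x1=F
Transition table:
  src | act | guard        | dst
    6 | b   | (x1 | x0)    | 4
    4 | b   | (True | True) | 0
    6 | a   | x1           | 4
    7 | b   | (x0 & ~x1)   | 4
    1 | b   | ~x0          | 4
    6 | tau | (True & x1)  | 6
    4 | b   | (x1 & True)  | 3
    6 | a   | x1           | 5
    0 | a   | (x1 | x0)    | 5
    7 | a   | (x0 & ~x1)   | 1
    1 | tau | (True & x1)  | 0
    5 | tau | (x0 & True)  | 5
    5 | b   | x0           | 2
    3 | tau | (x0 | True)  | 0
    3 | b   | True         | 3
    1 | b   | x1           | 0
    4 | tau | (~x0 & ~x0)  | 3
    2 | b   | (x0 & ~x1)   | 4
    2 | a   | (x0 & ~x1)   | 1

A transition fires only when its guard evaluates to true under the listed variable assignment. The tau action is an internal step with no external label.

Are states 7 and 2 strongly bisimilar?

Compute ~ classes (split until stable):
  round 0: {{0,1,2,3,4,5,6,7}}
  round 1: {{0},{1},{2,7},{3,5},{4,6}}
  round 2: {{0},{1},{2,7},{3},{4},{5},{6}}
stable after 3 split(s): 7 block(s)
7∈{2,7}, 2∈{2,7}

Answer: BISIMILAR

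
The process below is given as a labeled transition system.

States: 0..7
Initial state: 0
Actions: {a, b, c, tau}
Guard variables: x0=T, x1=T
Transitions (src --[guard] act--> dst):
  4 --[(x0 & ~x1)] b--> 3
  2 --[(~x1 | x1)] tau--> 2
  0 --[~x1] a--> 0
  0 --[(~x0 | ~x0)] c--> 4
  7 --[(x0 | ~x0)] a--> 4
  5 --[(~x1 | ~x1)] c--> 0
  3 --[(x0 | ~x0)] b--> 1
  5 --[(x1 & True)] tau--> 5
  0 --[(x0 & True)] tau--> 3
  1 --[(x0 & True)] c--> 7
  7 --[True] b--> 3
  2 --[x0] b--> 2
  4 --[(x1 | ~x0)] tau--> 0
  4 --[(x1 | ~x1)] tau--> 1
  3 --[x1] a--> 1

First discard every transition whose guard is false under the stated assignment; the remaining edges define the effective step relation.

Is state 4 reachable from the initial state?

11 transition(s) survive guard evaluation.
Layer 0: {0}
Layer 1: {3}  now seen {0,3}
Layer 2: {1}  now seen {0,1,3}
Layer 3: {7}  now seen {0,1,3,7}
Layer 4: {4}  now seen {0,1,3,4,7}
Reach set: {0,1,3,4,7}
trace reaching 4: tau·b·c·a

Answer: REACHABLE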